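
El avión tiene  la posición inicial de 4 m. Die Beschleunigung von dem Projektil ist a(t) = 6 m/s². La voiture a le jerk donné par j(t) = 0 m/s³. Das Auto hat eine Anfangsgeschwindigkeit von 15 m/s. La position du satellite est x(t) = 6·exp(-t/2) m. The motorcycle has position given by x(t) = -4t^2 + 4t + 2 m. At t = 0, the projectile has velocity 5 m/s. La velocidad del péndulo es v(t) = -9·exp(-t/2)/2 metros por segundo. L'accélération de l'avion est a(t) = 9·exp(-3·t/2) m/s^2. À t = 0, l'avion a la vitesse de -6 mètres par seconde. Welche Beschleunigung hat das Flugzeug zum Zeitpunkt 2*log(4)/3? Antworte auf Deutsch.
Mit a(t) = 9·exp(-3·t/2) und Einsetzen von t = 2*log(4)/3, finden wir a = 9/4.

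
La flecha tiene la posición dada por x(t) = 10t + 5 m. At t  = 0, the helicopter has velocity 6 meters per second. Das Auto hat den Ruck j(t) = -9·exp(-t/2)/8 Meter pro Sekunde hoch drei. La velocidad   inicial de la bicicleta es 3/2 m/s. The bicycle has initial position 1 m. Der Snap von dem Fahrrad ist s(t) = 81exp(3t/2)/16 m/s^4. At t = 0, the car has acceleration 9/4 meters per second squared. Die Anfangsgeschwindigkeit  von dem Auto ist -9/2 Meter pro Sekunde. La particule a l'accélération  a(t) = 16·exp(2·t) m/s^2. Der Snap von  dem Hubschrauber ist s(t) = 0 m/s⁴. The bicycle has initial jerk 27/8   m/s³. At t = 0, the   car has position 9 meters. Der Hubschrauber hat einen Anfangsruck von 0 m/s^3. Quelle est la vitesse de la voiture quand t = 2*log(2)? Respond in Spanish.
Debemos encontrar la antiderivada de nuestra ecuación de la sacudida j(t) = -9·exp(-t/2)/8 2 veces. Integrando la sacudida y usando la condición inicial a(0) = 9/4, obtenemos a(t) = 9·exp(-t/2)/4. La antiderivada de la aceleración es la velocidad. Usando v(0) = -9/2, obtenemos v(t) = -9·exp(-t/2)/2. Usando v(t) = -9·exp(-t/2)/2 y sustituyendo t = 2*log(2), encontramos v = -9/4.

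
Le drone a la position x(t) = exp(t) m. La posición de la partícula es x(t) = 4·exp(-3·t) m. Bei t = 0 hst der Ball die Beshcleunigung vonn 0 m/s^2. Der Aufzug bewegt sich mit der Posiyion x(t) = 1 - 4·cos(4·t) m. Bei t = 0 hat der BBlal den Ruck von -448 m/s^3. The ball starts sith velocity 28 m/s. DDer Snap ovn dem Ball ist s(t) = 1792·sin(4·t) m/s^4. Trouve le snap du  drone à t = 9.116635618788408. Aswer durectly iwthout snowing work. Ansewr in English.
At t = 9.116635618788408, s = 9105.51560003430.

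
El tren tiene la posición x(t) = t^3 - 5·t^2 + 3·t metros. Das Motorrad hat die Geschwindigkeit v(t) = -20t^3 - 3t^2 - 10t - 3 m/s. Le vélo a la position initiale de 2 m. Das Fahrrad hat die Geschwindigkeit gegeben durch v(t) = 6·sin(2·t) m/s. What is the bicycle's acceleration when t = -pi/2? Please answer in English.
To solve this, we need to take 1 derivative of our velocity equation v(t) = 6·sin(2·t). Taking d/dt of v(t), we find a(t) = 12·cos(2·t). We have acceleration a(t) = 12·cos(2·t). Substituting t = -pi/2: a(-pi/2) = -12.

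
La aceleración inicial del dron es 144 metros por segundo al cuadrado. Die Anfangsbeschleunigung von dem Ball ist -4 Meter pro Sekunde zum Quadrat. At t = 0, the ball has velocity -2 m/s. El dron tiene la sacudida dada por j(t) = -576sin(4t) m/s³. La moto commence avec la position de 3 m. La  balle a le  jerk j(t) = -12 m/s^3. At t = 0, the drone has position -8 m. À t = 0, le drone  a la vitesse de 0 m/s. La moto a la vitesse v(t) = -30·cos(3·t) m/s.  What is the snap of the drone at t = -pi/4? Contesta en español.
Para resolver esto, necesitamos tomar 1 derivada de nuestra ecuación de la sacudida j(t) = -576·sin(4·t). Derivando la sacudida, obtenemos el snap: s(t) = -2304·cos(4·t). Tenemos el snap s(t) = -2304·cos(4·t). Sustituyendo t = -pi/4: s(-pi/4) = 2304.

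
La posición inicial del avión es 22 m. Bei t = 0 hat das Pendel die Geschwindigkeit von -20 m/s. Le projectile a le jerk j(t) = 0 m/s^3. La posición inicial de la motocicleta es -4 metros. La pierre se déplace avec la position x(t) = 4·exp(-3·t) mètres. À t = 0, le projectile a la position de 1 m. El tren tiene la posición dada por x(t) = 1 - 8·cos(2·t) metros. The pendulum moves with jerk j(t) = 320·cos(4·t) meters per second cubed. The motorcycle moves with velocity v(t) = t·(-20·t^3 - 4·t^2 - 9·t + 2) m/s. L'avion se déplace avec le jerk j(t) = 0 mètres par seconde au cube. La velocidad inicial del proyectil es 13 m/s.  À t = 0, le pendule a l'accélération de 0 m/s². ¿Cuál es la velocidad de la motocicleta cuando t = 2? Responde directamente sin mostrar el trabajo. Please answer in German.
Die Antwort ist -384.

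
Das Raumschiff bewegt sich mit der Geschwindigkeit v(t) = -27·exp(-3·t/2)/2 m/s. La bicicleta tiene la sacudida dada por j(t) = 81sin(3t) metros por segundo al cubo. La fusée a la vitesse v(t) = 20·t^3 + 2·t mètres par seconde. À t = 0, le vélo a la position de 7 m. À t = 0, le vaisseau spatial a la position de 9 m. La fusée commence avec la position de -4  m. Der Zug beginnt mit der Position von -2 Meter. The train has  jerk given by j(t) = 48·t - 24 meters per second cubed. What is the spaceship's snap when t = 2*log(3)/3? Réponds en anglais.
To solve this, we need to take 3 derivatives of our velocity equation v(t) = -27·exp(-3·t/2)/2. The derivative of velocity gives acceleration: a(t) = 81·exp(-3·t/2)/4. The derivative of acceleration gives jerk: j(t) = -243·exp(-3·t/2)/8. Taking d/dt of j(t), we find s(t) = 729·exp(-3·t/2)/16. Using s(t) = 729·exp(-3·t/2)/16 and substituting t = 2*log(3)/3, we find s = 243/16.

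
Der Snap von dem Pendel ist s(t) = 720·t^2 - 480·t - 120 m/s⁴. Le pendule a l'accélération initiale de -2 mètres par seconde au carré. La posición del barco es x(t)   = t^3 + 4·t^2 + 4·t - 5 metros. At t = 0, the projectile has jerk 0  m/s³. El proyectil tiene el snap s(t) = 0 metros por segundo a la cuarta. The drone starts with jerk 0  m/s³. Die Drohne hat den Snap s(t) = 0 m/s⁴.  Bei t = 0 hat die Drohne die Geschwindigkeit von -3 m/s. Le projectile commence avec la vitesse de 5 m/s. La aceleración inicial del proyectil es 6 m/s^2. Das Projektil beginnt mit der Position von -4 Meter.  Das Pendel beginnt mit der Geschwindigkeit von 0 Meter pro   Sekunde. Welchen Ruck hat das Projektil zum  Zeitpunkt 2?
Um dies zu lösen, müssen wir 1 Integral unserer Gleichung für den Snap s(t) = 0 finden. Das Integral von dem Snap ist der Ruck. Mit j(0) = 0 erhalten wir j(t) = 0. Aus der Gleichung für den Ruck j(t) = 0, setzen wir t = 2 ein und erhalten j = 0.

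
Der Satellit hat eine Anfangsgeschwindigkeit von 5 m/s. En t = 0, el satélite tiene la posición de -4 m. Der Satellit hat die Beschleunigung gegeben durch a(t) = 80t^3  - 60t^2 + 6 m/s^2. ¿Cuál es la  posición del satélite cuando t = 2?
Para resolver esto, necesitamos tomar 2 antiderivadas de nuestra ecuación de la aceleración a(t) = 80·t^3 - 60·t^2 + 6. Tomando ∫a(t)dt y aplicando v(0) = 5, encontramos v(t) = 20·t^4 - 20·t^3 + 6·t + 5. Integrando la velocidad y usando la condición inicial x(0) = -4, obtenemos x(t) = 4·t^5 - 5·t^4 + 3·t^2 + 5·t - 4. Tenemos la posición x(t) = 4·t^5 - 5·t^4 + 3·t^2 + 5·t - 4. Sustituyendo t = 2: x(2) = 66.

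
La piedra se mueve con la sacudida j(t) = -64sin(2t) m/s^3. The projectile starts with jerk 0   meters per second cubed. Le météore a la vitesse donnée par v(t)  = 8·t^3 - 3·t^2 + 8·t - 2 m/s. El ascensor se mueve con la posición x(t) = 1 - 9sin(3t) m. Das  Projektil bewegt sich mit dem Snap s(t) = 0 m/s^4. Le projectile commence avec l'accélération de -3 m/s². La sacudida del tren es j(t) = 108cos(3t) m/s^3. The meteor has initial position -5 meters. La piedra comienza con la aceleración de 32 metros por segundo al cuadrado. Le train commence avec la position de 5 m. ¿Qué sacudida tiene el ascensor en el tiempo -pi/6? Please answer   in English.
To solve this, we need to take 3 derivatives of our position equation x(t) = 1 - 9·sin(3·t). Differentiating position, we get velocity: v(t) = -27·cos(3·t). Taking d/dt of v(t), we find a(t) = 81·sin(3·t). The derivative of acceleration gives jerk: j(t) = 243·cos(3·t). Using j(t) = 243·cos(3·t) and substituting t = -pi/6, we find j = 0.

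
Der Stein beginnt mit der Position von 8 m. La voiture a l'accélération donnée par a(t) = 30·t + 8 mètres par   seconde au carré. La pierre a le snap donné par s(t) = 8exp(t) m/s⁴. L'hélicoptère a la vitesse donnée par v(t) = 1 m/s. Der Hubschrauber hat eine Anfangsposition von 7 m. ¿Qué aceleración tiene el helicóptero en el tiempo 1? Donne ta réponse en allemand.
Um dies zu lösen, müssen wir 1 Ableitung unserer Gleichung für die Geschwindigkeit v(t) = 1 nehmen. Die Ableitung von der Geschwindigkeit ergibt die Beschleunigung: a(t) = 0. Wir haben die Beschleunigung a(t) = 0. Durch Einsetzen von t = 1: a(1) = 0.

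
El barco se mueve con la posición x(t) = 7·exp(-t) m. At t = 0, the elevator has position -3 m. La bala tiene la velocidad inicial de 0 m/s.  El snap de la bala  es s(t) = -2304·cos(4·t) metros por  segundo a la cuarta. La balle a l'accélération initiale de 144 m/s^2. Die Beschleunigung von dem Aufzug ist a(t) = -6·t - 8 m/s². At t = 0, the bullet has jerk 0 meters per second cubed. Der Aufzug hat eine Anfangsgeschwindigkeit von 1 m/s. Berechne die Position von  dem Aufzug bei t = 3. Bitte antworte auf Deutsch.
Ausgehend von der Beschleunigung a(t) = -6·t - 8, nehmen wir 2 Stammfunktionen. Die Stammfunktion von der Beschleunigung, mit v(0) = 1, ergibt die Geschwindigkeit: v(t) = -3·t^2 - 8·t + 1. Das Integral von der Geschwindigkeit, mit x(0) = -3, ergibt die Position: x(t) = -t^3 - 4·t^2 + t - 3. Mit x(t) = -t^3 - 4·t^2 + t - 3 und Einsetzen von t = 3, finden wir x = -63.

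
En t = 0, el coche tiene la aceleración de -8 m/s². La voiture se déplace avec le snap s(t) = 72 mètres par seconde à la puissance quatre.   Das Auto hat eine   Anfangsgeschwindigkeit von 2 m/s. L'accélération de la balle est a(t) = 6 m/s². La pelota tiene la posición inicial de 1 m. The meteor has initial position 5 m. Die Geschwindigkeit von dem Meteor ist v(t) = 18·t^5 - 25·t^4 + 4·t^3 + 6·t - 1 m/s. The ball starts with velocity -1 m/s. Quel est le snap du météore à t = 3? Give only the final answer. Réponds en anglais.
The answer is 7944.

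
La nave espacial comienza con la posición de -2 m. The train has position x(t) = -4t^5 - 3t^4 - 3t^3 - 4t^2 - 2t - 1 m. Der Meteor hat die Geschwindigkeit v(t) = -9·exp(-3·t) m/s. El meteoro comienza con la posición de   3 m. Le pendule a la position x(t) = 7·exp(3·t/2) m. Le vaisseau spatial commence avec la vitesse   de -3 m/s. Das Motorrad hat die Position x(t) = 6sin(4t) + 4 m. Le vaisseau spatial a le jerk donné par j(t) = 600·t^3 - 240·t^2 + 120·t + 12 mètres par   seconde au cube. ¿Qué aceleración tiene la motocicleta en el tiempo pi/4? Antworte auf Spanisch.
Debemos derivar nuestra ecuación de la posición x(t) = 6·sin(4·t) + 4 2 veces. Derivando la posición, obtenemos la velocidad: v(t) = 24·cos(4·t). Derivando la velocidad, obtenemos la aceleración: a(t) = -96·sin(4·t). Usando a(t) = -96·sin(4·t) y sustituyendo t = pi/4, encontramos a = 0.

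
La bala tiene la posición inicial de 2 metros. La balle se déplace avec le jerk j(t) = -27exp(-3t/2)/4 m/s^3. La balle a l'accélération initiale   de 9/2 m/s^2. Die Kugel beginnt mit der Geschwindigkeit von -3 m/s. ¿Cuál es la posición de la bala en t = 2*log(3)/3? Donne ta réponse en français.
Pour résoudre ceci, nous devons prendre 3 intégrales de notre équation du jerk j(t) = -27·exp(-3·t/2)/4. En intégrant le jerk et en utilisant la condition initiale a(0) = 9/2, nous obtenons a(t) = 9·exp(-3·t/2)/2. L'intégrale de l'accélération, avec v(0) = -3, donne la vitesse: v(t) = -3·exp(-3·t/2). En intégrant la vitesse et en utilisant la condition initiale x(0) = 2, nous obtenons x(t) = 2·exp(-3·t/2). En utilisant x(t) = 2·exp(-3·t/2) et en substituant t = 2*log(3)/3, nous trouvons x = 2/3.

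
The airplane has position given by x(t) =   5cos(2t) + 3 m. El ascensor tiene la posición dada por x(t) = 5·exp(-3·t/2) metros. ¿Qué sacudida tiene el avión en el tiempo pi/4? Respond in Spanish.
Para resolver esto, necesitamos tomar 3 derivadas de nuestra ecuación de la posición x(t) = 5·cos(2·t) + 3. Tomando d/dt de x(t), encontramos v(t) = -10·sin(2·t). Tomando d/dt de v(t), encontramos a(t) = -20·cos(2·t). Derivando la aceleración, obtenemos la sacudida: j(t) = 40·sin(2·t). Tenemos la sacudida j(t) = 40·sin(2·t). Sustituyendo t = pi/4: j(pi/4) = 40.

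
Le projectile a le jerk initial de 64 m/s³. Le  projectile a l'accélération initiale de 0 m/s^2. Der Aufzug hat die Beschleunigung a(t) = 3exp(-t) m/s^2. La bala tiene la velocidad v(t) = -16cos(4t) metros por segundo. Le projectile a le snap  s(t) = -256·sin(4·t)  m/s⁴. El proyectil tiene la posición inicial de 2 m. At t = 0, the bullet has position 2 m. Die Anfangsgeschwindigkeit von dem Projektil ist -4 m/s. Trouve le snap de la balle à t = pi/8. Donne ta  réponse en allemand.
Um dies zu lösen, müssen wir 3 Ableitungen unserer Gleichung für die Geschwindigkeit v(t) = -16·cos(4·t) nehmen. Durch Ableiten von der Geschwindigkeit erhalten wir die Beschleunigung: a(t) = 64·sin(4·t). Die Ableitung von der Beschleunigung ergibt den Ruck: j(t) = 256·cos(4·t). Durch Ableiten von dem Ruck erhalten wir den Snap: s(t) = -1024·sin(4·t). Mit s(t) = -1024·sin(4·t) und Einsetzen von t = pi/8, finden wir s = -1024.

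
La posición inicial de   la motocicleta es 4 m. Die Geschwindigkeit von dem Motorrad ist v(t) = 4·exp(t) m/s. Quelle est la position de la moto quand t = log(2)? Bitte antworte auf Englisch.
We must find the antiderivative of our velocity equation v(t) = 4·exp(t) 1 time. Finding the integral of v(t) and using x(0) = 4: x(t) = 4·exp(t). Using x(t) = 4·exp(t) and substituting t = log(2), we find x = 8.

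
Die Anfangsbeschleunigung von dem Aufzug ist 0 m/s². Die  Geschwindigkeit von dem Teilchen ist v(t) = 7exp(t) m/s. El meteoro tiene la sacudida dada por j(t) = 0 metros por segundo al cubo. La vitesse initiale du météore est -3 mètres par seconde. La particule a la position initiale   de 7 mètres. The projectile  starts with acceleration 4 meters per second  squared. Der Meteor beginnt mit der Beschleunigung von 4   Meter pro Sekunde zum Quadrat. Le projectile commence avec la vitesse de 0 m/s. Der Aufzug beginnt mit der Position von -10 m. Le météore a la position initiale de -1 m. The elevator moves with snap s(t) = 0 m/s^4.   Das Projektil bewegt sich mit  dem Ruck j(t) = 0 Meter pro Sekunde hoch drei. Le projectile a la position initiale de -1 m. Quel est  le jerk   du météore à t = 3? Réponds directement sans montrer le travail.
Le jerk à t = 3 est j = 0.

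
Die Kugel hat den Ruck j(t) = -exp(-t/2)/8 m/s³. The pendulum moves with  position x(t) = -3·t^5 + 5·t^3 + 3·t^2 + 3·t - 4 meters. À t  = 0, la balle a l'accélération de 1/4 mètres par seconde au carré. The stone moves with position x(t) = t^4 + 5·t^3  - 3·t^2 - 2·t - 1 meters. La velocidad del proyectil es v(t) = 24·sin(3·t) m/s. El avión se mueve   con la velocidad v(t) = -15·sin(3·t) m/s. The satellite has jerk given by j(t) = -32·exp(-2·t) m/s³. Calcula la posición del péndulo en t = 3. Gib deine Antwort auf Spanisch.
Usando x(t) = -3·t^5 + 5·t^3 + 3·t^2 + 3·t - 4 y sustituyendo t = 3, encontramos x = -562.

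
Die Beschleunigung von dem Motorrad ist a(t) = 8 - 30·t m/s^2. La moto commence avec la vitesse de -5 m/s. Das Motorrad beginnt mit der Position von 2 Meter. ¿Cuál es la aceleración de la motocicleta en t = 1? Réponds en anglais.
We have acceleration a(t) = 8 - 30·t. Substituting t = 1: a(1) = -22.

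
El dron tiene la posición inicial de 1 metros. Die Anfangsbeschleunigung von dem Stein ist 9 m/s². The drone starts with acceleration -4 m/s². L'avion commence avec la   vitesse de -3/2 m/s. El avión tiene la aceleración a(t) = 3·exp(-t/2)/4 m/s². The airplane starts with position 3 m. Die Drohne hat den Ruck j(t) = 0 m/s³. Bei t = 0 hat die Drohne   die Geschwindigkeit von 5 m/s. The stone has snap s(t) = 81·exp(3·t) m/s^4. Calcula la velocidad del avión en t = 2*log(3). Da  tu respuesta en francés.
En partant de l'accélération a(t) = 3·exp(-t/2)/4, nous prenons 1 intégrale. La primitive de l'accélération, avec v(0) = -3/2, donne la vitesse: v(t) = -3·exp(-t/2)/2. En utilisant v(t) = -3·exp(-t/2)/2 et en substituant t = 2*log(3), nous trouvons v = -1/2.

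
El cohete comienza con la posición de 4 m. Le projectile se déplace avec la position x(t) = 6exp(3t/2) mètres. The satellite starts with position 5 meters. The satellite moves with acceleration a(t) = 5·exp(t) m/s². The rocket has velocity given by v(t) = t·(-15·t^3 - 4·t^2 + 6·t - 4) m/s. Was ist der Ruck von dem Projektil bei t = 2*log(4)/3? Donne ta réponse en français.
En partant de la position x(t) = 6·exp(3·t/2), nous prenons 3 dérivées. La dérivée de la position donne la vitesse: v(t) = 9·exp(3·t/2). En dérivant la vitesse, nous obtenons l'accélération: a(t) = 27·exp(3·t/2)/2. En dérivant l'accélération, nous obtenons le jerk: j(t) = 81·exp(3·t/2)/4. Nous avons le jerk j(t) = 81·exp(3·t/2)/4. En substituant t = 2*log(4)/3: j(2*log(4)/3) = 81.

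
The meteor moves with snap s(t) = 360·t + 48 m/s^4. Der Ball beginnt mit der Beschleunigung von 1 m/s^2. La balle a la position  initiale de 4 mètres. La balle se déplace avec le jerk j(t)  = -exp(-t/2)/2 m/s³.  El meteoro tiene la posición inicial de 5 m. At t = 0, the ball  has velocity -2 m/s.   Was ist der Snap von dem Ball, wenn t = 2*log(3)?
Ausgehend von dem Ruck j(t) = -exp(-t/2)/2, nehmen wir 1 Ableitung. Mit d/dt von j(t) finden wir s(t) = exp(-t/2)/4. Mit s(t) = exp(-t/2)/4 und Einsetzen von t = 2*log(3), finden wir s = 1/12.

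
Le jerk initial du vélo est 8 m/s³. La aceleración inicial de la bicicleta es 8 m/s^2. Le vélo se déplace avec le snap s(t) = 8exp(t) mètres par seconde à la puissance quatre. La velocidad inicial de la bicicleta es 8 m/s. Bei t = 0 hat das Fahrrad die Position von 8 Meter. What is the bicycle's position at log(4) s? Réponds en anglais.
Starting from snap s(t) = 8·exp(t), we take 4 antiderivatives. The integral of snap is jerk. Using j(0) = 8, we get j(t) = 8·exp(t). Finding the integral of j(t) and using a(0) = 8: a(t) = 8·exp(t). Taking ∫a(t)dt and applying v(0) = 8, we find v(t) = 8·exp(t). Taking ∫v(t)dt and applying x(0) = 8, we find x(t) = 8·exp(t). Using x(t) = 8·exp(t) and substituting t = log(4), we find x = 32.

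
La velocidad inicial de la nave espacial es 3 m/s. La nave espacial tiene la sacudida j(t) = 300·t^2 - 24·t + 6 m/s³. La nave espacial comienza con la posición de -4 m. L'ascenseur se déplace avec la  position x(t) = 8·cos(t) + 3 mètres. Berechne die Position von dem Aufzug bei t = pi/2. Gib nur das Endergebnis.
Die Antwort ist 3.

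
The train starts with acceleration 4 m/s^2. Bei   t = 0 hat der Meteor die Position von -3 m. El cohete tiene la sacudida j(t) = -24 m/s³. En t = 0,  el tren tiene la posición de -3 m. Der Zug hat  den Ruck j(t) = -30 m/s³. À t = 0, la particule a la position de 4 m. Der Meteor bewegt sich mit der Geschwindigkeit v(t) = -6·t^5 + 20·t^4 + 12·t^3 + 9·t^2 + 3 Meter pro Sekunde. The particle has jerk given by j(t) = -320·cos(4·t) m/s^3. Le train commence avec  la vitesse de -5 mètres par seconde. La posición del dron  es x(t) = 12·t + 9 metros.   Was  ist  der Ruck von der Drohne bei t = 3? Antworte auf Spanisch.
Partiendo de la posición x(t) = 12·t + 9, tomamos 3 derivadas. Tomando d/dt de x(t), encontramos v(t) = 12. Tomando d/dt de v(t), encontramos a(t) = 0. Tomando d/dt de a(t), encontramos j(t) = 0. Usando j(t) = 0 y sustituyendo t = 3, encontramos j = 0.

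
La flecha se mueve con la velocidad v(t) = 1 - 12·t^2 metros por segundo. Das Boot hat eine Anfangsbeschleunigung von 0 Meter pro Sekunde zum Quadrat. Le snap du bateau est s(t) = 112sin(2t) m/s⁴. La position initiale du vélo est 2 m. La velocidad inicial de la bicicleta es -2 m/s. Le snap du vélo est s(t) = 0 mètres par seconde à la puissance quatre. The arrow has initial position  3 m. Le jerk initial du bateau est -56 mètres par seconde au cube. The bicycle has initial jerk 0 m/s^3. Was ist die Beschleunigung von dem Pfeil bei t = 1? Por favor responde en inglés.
Starting from velocity v(t) = 1 - 12·t^2, we take 1 derivative. Differentiating velocity, we get acceleration: a(t) = -24·t. Using a(t) = -24·t and substituting t = 1, we find a = -24.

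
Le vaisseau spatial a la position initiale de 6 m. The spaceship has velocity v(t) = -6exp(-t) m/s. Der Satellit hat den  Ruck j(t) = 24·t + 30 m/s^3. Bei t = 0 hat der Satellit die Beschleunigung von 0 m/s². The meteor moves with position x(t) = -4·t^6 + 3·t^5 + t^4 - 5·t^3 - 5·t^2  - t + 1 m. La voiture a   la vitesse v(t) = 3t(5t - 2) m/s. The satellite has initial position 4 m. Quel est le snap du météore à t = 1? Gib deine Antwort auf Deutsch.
Wir müssen unsere Gleichung für die Position x(t) = -4·t^6 + 3·t^5 + t^4 - 5·t^3 - 5·t^2 - t + 1 4-mal ableiten. Durch Ableiten von der Position erhalten wir die Geschwindigkeit: v(t) = -24·t^5 + 15·t^4 + 4·t^3 - 15·t^2 - 10·t - 1. Mit d/dt von v(t) finden wir a(t) = -120·t^4 + 60·t^3 + 12·t^2 - 30·t - 10. Mit d/dt von a(t) finden wir j(t) = -480·t^3 + 180·t^2 + 24·t - 30. Die Ableitung von dem Ruck ergibt den Snap: s(t) = -1440·t^2 + 360·t + 24. Wir haben den Snap s(t) = -1440·t^2 + 360·t + 24. Durch Einsetzen von t = 1: s(1) = -1056.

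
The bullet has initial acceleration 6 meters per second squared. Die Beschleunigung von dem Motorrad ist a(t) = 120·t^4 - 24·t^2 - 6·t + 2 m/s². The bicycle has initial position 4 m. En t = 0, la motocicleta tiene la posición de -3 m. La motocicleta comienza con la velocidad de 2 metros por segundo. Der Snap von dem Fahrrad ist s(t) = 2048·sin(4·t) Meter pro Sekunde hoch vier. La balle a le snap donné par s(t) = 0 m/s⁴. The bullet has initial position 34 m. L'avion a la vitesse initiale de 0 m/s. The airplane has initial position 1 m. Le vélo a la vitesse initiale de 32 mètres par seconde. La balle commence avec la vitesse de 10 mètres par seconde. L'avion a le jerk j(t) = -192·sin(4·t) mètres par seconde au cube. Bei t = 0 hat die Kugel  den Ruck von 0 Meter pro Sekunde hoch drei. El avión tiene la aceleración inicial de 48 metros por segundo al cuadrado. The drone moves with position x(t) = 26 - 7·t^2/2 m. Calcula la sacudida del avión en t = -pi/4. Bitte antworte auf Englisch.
We have jerk j(t) = -192·sin(4·t). Substituting t = -pi/4: j(-pi/4) = 0.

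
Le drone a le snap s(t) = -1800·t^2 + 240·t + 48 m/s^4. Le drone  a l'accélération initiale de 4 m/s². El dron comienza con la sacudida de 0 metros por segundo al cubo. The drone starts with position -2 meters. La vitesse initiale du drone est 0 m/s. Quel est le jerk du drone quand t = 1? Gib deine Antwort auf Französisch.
Nous devons trouver l'intégrale de notre équation du snap s(t) = -1800·t^2 + 240·t + 48 1 fois. La primitive du snap, avec j(0) = 0, donne le jerk: j(t) = 24·t·(-25·t^2 + 5·t + 2). En utilisant j(t) = 24·t·(-25·t^2 + 5·t + 2) et en substituant t = 1, nous trouvons j = -432.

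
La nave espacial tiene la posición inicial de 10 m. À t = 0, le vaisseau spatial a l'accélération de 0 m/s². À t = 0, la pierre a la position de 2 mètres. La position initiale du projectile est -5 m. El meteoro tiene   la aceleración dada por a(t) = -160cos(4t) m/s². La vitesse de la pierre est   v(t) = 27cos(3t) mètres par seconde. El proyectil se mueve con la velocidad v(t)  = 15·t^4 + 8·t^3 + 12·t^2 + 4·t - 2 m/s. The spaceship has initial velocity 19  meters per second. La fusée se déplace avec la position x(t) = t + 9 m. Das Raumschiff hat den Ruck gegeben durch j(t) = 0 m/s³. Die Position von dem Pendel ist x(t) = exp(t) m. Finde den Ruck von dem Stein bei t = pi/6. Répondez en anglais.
To solve this, we need to take 2 derivatives of our velocity equation v(t) = 27·cos(3·t). The derivative of velocity gives acceleration: a(t) = -81·sin(3·t). The derivative of acceleration gives jerk: j(t) = -243·cos(3·t). We have jerk j(t) = -243·cos(3·t). Substituting t = pi/6: j(pi/6) = 0.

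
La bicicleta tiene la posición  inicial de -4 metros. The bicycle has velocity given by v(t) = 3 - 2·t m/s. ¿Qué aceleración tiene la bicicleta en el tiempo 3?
Para resolver esto, necesitamos tomar 1 derivada de nuestra ecuación de la velocidad v(t) = 3 - 2·t. La derivada de la velocidad da la aceleración: a(t) = -2. Tenemos la aceleración a(t) = -2. Sustituyendo t = 3: a(3) = -2.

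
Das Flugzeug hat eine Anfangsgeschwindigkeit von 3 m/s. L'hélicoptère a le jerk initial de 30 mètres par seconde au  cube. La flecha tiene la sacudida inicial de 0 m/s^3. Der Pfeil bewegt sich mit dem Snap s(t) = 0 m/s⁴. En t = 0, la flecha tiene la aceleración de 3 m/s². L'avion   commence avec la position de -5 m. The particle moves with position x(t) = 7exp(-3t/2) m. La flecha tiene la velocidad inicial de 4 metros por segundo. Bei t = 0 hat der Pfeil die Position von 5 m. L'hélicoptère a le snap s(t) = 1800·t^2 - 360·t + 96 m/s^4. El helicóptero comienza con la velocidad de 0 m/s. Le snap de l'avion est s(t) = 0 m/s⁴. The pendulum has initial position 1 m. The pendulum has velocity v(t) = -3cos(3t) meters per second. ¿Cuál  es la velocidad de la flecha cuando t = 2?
Necesitamos integrar nuestra ecuación del snap s(t) = 0 3 veces. La antiderivada del snap, con j(0) = 0, da la sacudida: j(t) = 0. Tomando ∫j(t)dt y aplicando a(0) = 3, encontramos a(t) = 3. Integrando la aceleración y usando la condición inicial v(0) = 4, obtenemos v(t) = 3·t + 4. Tenemos la velocidad v(t) = 3·t + 4. Sustituyendo t = 2: v(2) = 10.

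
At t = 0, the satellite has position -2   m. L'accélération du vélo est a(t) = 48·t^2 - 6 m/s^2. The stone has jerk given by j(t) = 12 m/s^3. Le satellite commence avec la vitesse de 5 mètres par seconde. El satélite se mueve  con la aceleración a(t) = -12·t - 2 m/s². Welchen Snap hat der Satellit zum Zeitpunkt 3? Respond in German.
Um dies zu lösen, müssen wir 2 Ableitungen unserer Gleichung für die Beschleunigung a(t) = -12·t - 2 nehmen. Mit d/dt von a(t) finden wir j(t) = -12. Mit d/dt von j(t) finden wir s(t) = 0. Aus der Gleichung für den Snap s(t) = 0, setzen wir t = 3 ein und erhalten s = 0.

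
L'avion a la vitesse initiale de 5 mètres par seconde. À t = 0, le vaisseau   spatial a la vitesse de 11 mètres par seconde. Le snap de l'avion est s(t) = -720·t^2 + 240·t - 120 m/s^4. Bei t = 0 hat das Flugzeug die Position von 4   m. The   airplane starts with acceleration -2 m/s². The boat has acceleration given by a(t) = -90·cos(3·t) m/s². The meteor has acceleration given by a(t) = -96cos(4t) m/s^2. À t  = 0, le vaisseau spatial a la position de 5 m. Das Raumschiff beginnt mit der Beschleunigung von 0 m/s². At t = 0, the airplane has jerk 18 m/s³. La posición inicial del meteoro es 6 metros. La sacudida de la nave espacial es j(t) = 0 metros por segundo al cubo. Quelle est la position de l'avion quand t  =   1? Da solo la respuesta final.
x(1) = 6.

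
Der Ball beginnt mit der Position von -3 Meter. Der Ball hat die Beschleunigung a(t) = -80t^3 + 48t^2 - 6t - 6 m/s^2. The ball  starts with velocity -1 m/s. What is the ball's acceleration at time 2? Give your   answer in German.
Mit a(t) = -80·t^3 + 48·t^2 - 6·t - 6 und Einsetzen von t = 2, finden wir a = -466.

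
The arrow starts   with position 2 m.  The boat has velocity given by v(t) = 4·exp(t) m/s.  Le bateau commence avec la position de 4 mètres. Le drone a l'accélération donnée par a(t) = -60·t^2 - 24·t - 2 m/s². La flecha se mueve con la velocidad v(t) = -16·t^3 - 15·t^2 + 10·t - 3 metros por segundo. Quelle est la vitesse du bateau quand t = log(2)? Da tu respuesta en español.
Tenemos la velocidad v(t) = 4·exp(t). Sustituyendo t = log(2): v(log(2)) = 8.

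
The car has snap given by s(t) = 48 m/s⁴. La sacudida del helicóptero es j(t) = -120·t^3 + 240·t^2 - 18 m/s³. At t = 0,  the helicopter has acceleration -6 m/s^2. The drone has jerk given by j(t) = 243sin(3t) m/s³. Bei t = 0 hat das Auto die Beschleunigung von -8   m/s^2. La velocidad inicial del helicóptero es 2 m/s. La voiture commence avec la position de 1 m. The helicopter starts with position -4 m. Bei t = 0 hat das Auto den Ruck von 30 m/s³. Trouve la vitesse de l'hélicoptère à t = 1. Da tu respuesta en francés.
En partant du jerk j(t) = -120·t^3 + 240·t^2 - 18, nous prenons 2 primitives. En intégrant le jerk et en utilisant la condition initiale a(0) = -6, nous obtenons a(t) = -30·t^4 + 80·t^3 - 18·t - 6. La primitive de l'accélération est la vitesse. En utilisant v(0) = 2, nous obtenons v(t) = -6·t^5 + 20·t^4 - 9·t^2 - 6·t + 2. En utilisant v(t) = -6·t^5 + 20·t^4 - 9·t^2 - 6·t + 2 et en substituant t = 1, nous trouvons v = 1.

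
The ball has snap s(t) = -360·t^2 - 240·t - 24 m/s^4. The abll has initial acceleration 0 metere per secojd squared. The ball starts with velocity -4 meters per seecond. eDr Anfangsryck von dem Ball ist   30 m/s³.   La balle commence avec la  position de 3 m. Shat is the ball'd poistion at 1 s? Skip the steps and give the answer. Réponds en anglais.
x(1) = 0.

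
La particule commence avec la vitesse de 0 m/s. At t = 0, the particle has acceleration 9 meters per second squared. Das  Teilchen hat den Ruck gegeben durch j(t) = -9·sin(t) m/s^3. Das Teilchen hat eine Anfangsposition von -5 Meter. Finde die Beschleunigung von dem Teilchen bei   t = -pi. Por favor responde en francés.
Pour résoudre ceci, nous devons prendre 1 intégrale de notre équation du jerk j(t) = -9·sin(t). La primitive du jerk est l'accélération. En utilisant a(0) = 9, nous obtenons a(t) = 9·cos(t). En utilisant a(t) = 9·cos(t) et en substituant t = -pi, nous trouvons a = -9.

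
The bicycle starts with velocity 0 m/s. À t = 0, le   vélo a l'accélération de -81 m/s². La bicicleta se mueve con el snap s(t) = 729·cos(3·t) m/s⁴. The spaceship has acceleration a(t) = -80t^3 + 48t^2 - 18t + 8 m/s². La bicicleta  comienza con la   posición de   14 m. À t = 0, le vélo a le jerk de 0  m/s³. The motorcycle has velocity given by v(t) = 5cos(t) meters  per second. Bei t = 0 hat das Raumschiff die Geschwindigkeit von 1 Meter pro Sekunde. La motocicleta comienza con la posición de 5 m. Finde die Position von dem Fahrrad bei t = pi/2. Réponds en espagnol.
Debemos encontrar la antiderivada de nuestra ecuación del snap s(t) = 729·cos(3·t) 4 veces. Tomando ∫s(t)dt y aplicando j(0) = 0, encontramos j(t) = 243·sin(3·t). Integrando la sacudida y usando la condición inicial a(0) = -81, obtenemos a(t) = -81·cos(3·t). La integral de la aceleración, con v(0) = 0, da la velocidad: v(t) = -27·sin(3·t). Tomando ∫v(t)dt y aplicando x(0) = 14, encontramos x(t) = 9·cos(3·t) + 5. De la ecuación de la posición x(t) = 9·cos(3·t) + 5, sustituimos t = pi/2 para obtener x = 5.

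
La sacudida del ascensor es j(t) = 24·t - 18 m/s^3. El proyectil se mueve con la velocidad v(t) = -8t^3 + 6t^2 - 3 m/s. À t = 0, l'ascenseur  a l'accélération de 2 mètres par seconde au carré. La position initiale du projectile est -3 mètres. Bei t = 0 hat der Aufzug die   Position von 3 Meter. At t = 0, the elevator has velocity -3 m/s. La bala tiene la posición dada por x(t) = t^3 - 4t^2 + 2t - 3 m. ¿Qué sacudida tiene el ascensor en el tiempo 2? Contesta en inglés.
From the given jerk equation j(t) = 24·t - 18, we substitute t = 2 to get j = 30.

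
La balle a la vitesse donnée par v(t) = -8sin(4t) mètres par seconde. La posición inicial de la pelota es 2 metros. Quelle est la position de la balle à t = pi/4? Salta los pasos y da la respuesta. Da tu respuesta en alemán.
Die Position bei t = pi/4 ist x = -2.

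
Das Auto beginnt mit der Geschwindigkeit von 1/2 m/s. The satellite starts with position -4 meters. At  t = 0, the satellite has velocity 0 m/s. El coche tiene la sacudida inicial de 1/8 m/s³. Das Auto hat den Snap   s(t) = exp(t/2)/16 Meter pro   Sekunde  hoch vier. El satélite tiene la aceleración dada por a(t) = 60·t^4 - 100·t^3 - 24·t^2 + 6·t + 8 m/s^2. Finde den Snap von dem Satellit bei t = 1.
Wir müssen unsere Gleichung für die Beschleunigung a(t) = 60·t^4 - 100·t^3 - 24·t^2 + 6·t + 8 2-mal ableiten. Durch Ableiten von der Beschleunigung erhalten wir den Ruck: j(t) = 240·t^3 - 300·t^2 - 48·t + 6. Durch Ableiten von dem Ruck erhalten wir den Snap: s(t) = 720·t^2 - 600·t - 48. Aus der Gleichung für den Snap s(t) = 720·t^2 - 600·t - 48, setzen wir t = 1 ein und erhalten s = 72.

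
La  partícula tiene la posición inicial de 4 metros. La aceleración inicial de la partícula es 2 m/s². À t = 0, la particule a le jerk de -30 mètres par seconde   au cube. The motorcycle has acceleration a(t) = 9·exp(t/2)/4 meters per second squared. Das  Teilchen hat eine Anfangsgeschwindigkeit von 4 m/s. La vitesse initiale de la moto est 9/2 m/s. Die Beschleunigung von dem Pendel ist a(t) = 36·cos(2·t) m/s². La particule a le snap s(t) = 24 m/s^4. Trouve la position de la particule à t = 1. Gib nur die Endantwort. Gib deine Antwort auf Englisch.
The position at t = 1 is x = 5.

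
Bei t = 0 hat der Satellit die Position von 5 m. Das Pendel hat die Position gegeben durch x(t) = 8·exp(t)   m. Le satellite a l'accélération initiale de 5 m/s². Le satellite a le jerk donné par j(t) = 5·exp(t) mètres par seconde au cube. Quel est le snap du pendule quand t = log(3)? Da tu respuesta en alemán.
Um dies zu lösen, müssen wir 4 Ableitungen unserer Gleichung für die Position x(t) = 8·exp(t) nehmen. Die Ableitung von der Position ergibt die Geschwindigkeit: v(t) = 8·exp(t). Die Ableitung von der Geschwindigkeit ergibt die Beschleunigung: a(t) = 8·exp(t). Die Ableitung von der Beschleunigung ergibt den Ruck: j(t) = 8·exp(t). Mit d/dt von j(t) finden wir s(t) = 8·exp(t). Aus der Gleichung für den Snap s(t) = 8·exp(t), setzen wir t = log(3) ein und erhalten s = 24.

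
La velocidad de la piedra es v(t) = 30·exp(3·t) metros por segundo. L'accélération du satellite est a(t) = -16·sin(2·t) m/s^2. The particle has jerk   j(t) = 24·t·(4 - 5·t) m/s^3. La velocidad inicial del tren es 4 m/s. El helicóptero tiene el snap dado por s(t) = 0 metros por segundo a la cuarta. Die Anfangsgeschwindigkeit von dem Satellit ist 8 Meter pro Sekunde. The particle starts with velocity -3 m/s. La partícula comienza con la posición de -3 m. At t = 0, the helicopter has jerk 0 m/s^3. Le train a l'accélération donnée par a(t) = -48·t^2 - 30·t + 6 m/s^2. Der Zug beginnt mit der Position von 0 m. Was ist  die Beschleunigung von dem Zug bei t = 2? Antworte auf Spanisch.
Tenemos la aceleración a(t) = -48·t^2 - 30·t + 6. Sustituyendo t = 2: a(2) = -246.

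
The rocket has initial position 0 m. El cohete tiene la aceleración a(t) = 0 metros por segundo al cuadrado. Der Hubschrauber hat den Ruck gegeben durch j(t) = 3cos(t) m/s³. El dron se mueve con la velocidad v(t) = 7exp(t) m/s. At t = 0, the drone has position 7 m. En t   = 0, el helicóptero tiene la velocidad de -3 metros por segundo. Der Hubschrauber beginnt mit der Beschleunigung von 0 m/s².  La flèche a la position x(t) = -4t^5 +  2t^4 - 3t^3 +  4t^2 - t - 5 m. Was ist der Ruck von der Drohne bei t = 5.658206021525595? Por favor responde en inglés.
Starting from velocity v(t) = 7·exp(t), we take 2 derivatives. Differentiating velocity, we get acceleration: a(t) = 7·exp(t). Differentiating acceleration, we get jerk: j(t) = 7·exp(t). We have jerk j(t) = 7·exp(t). Substituting t = 5.658206021525595: j(5.658206021525595) = 2006.43776108886.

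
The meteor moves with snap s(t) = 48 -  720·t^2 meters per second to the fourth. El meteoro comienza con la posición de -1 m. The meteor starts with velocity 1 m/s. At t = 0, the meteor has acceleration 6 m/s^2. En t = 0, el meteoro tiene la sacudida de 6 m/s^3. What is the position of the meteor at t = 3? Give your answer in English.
Starting from snap s(t) = 48 - 720·t^2, we take 4 integrals. The antiderivative of snap is jerk. Using j(0) = 6, we get j(t) = -240·t^3 + 48·t + 6. The integral of jerk is acceleration. Using a(0) = 6, we get a(t) = -60·t^4 + 24·t^2 + 6·t + 6. Integrating acceleration and using the initial condition v(0) = 1, we get v(t) = -12·t^5 + 8·t^3 + 3·t^2 + 6·t + 1. Taking ∫v(t)dt and applying x(0) = -1, we find x(t) = -2·t^6 + 2·t^4 + t^3 + 3·t^2 + t - 1. From the given position equation x(t) = -2·t^6 + 2·t^4 + t^3 + 3·t^2 + t - 1, we substitute t = 3 to get x = -1240.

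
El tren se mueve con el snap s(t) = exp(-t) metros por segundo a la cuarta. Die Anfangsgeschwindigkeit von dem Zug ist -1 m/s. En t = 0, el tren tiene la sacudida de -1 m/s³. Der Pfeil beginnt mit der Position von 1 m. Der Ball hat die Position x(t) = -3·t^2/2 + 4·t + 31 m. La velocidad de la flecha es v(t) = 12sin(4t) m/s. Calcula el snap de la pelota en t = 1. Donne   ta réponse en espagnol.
Debemos derivar nuestra ecuación de la posición x(t) = -3·t^2/2 + 4·t + 31 4 veces. Derivando la posición, obtenemos la velocidad: v(t) = 4 - 3·t. La derivada de la velocidad da la aceleración: a(t) = -3. La derivada de la aceleración da la sacudida: j(t) = 0. La derivada de la sacudida da el snap: s(t) = 0. De la ecuación del snap s(t) = 0, sustituimos t = 1 para obtener s = 0.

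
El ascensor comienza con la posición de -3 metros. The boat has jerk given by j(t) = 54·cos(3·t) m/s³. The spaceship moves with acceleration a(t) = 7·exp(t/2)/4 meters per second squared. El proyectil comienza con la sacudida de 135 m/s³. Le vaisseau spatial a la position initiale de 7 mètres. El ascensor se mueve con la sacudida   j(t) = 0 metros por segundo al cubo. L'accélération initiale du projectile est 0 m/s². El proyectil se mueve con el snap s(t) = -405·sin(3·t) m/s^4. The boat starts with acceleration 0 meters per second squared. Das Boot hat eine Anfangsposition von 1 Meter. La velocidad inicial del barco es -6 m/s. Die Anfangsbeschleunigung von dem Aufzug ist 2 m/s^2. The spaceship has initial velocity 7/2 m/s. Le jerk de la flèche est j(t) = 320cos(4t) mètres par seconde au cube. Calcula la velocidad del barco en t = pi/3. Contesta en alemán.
Wir müssen das Integral unserer Gleichung für den Ruck j(t) = 54·cos(3·t) 2-mal finden. Mit ∫j(t)dt und Anwendung von a(0) = 0, finden wir a(t) = 18·sin(3·t). Mit ∫a(t)dt und Anwendung von v(0) = -6, finden wir v(t) = -6·cos(3·t). Wir haben die Geschwindigkeit v(t) = -6·cos(3·t). Durch Einsetzen von t = pi/3: v(pi/3) = 6.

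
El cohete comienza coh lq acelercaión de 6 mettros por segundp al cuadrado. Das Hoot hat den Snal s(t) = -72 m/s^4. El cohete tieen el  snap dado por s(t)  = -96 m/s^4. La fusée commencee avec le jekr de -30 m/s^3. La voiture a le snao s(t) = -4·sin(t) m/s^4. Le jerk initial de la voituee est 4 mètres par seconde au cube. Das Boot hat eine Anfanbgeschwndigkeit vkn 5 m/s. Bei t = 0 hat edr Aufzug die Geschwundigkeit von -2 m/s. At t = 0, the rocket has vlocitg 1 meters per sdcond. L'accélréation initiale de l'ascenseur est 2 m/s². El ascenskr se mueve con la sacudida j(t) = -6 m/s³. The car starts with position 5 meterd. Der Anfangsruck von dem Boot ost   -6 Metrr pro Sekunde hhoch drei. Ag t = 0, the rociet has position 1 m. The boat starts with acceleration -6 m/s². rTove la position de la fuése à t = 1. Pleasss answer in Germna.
Wir müssen unsere Gleichung für den Snap s(t) = -96 4-mal integrieren. Mit ∫s(t)dt und Anwendung von j(0) = -30, finden wir j(t) = -96·t - 30. Mit ∫j(t)dt und Anwendung von a(0) = 6, finden wir a(t) = -48·t^2 - 30·t + 6. Durch Integration von der Beschleunigung und Verwendung der Anfangsbedingung v(0) = 1, erhalten wir v(t) = -16·t^3 - 15·t^2 + 6·t + 1. Die Stammfunktion von der Geschwindigkeit ist die Position. Mit x(0) = 1 erhalten wir x(t) = -4·t^4 - 5·t^3 + 3·t^2 + t + 1. Mit x(t) = -4·t^4 - 5·t^3 + 3·t^2 + t + 1 und Einsetzen von t = 1, finden wir x = -4.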